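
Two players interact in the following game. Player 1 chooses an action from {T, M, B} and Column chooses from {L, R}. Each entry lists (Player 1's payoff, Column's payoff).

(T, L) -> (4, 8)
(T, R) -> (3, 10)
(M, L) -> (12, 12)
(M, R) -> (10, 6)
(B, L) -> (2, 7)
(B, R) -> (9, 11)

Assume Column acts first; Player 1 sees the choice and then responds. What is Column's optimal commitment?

Work backward from Player 1's decision.
- L: Player 1 compares 4, 12, 2 and picks M; Column would get 12.
- R: Player 1 compares 3, 10, 9 and picks M; Column would get 6.
Maximizing over 12, 6, Column chooses L. Subgame-perfect outcome: (M, L) with payoffs (12, 12).

L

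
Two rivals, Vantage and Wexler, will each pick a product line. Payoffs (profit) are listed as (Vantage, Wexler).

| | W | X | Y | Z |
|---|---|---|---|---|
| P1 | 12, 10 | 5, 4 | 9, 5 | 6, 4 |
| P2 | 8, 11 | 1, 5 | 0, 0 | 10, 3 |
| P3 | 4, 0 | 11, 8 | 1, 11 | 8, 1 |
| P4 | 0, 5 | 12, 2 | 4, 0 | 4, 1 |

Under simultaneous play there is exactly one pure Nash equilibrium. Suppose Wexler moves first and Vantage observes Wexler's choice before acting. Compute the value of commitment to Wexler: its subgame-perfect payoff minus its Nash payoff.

0

Vantage best-responds to each possible Wexler move:
- W: BR = P1, leader payoff 10.
- X: BR = P4, leader payoff 2.
- Y: BR = P1, leader payoff 5.
- Z: BR = P2, leader payoff 3.
Maximizing over 10, 2, 5, 3, Wexler chooses W. Subgame-perfect outcome: (P1, W) with payoffs (12, 10).
Now find the simultaneous Nash equilibrium.
Vantage's best replies: W→P1; X→P4; Y→P1; Z→P2.
Wexler's best replies: P1→W; P2→W; P3→Y; P4→W.
Only (P1, W) has each player best-responding; Nash payoffs (12, 10).
Wexler's commitment gain: 10 − 10 = 0.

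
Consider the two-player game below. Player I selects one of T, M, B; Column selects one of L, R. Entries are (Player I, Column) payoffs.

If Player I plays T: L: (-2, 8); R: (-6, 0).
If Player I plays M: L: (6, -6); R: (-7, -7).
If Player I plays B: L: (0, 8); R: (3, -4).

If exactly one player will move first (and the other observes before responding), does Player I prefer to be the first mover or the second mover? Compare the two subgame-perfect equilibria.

If Player I leads: Column's best replies are T→L, M→L, B→L; Player I's induced payoffs -2, 6, 0; outcome (M, L), payoffs (6, -6).
If Column leads: Player I's best replies are L→M, R→B; Column's induced payoffs -6, -4; outcome (B, R), payoffs (3, -4).
Player I gets 6 moving first and 3 moving second, so Player I prefers to move first.

first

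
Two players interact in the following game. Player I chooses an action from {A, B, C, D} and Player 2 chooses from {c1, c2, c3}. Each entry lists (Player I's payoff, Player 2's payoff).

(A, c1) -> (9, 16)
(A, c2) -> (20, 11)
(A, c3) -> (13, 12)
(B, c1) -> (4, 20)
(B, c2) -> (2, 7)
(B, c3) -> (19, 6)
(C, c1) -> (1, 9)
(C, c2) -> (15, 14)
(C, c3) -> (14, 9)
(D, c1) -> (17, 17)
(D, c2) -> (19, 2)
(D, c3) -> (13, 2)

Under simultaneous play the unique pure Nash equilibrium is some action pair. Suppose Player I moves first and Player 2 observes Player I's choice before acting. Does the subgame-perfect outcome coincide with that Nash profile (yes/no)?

yes

Backward induction with Player I moving first.
- A: Player 2 compares 16, 11, 12 and picks c1; Player I would get 9.
- B: Player 2 compares 20, 7, 6 and picks c1; Player I would get 4.
- C: Player 2 compares 9, 14, 9 and picks c2; Player I would get 15.
- D: Player 2 compares 17, 2, 2 and picks c1; Player I would get 17.
Player I's induced payoffs are 9, 4, 15, 17, so Player I commits to D. Subgame-perfect outcome: (D, c1) with payoffs (17, 17).
Now find the simultaneous Nash equilibrium.
Player I's best replies: c1→D; c2→A; c3→B.
Player 2's best replies: A→c1; B→c1; C→c2; D→c1.
The unique mutual best reply is (D, c1), giving (17, 17).
Sequential outcome (D, c1) coincides with the Nash profile (D, c1).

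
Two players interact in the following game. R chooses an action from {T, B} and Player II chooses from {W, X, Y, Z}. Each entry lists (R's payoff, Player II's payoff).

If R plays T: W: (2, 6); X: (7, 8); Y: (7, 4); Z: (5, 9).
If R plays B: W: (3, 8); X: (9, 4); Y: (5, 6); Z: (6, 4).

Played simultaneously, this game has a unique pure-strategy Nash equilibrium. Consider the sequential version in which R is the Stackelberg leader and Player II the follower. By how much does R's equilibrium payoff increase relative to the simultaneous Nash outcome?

2

Player II best-responds to each possible R move:
- T: BR = Z, leader payoff 5.
- B: BR = W, leader payoff 3.
R's induced payoffs are 5, 3, so R commits to T. Subgame-perfect outcome: (T, Z) with payoffs (5, 9).
Now find the simultaneous Nash equilibrium.
R's best replies: W→B; X→B; Y→T; Z→B.
Player II's best replies: T→Z; B→W.
Only (B, W) has each player best-responding; Nash payoffs (3, 8).
R's commitment gain: 5 − 3 = 2.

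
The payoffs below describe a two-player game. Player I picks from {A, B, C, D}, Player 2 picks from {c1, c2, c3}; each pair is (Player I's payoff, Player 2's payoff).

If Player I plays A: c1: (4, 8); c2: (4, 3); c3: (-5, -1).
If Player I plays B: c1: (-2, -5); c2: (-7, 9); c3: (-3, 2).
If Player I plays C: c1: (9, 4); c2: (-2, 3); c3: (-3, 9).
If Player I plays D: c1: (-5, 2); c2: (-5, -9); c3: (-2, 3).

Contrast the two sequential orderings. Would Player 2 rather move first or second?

If Player I leads: Player 2's best replies are A→c1, B→c2, C→c3, D→c3; Player I's induced payoffs 4, -7, -3, -2; outcome (A, c1), payoffs (4, 8).
If Player 2 leads: Player I's best replies are c1→C, c2→A, c3→D; Player 2's induced payoffs 4, 3, 3; outcome (C, c1), payoffs (9, 4).
Player 2 gets 4 moving first and 8 moving second, so Player 2 prefers to move second.

second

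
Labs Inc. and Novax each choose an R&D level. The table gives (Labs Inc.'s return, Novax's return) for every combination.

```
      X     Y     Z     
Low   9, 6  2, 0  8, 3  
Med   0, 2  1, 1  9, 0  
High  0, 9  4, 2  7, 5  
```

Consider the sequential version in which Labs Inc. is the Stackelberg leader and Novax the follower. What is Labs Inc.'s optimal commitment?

Backward induction with Labs Inc. moving first.
- Low: Novax compares 6, 0, 3 and picks X; Labs Inc. would get 9.
- Med: Novax compares 2, 1, 0 and picks X; Labs Inc. would get 0.
- High: Novax compares 9, 2, 5 and picks X; Labs Inc. would get 0.
Among 9, 0, 0, the best is 9 at Low. Subgame-perfect outcome: (Low, X) with payoffs (9, 6).

Low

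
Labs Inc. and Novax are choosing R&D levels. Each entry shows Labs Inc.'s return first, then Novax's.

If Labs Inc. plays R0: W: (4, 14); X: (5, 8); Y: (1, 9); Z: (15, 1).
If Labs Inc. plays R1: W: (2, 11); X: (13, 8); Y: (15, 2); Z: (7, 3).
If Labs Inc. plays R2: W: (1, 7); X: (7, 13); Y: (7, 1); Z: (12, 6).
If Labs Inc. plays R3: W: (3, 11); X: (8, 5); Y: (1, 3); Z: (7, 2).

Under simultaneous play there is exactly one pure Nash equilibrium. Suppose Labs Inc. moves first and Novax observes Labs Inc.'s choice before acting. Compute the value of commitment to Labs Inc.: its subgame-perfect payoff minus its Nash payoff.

3

Work backward from Novax's decision.
- R0: Novax compares 14, 8, 9, 1 and picks W; Labs Inc. would get 4.
- R1: Novax compares 11, 8, 2, 3 and picks W; Labs Inc. would get 2.
- R2: Novax compares 7, 13, 1, 6 and picks X; Labs Inc. would get 7.
- R3: Novax compares 11, 5, 3, 2 and picks W; Labs Inc. would get 3.
Maximizing over 4, 2, 7, 3, Labs Inc. chooses R2. Subgame-perfect outcome: (R2, X) with payoffs (7, 13).
Under simultaneous play:
Labs Inc.'s best replies: W→R0; X→R1; Y→R1; Z→R0.
Novax's best replies: R0→W; R1→W; R2→X; R3→W.
The unique mutual best reply is (R0, W), giving (4, 14).
Labs Inc.'s commitment gain: 7 − 4 = 3.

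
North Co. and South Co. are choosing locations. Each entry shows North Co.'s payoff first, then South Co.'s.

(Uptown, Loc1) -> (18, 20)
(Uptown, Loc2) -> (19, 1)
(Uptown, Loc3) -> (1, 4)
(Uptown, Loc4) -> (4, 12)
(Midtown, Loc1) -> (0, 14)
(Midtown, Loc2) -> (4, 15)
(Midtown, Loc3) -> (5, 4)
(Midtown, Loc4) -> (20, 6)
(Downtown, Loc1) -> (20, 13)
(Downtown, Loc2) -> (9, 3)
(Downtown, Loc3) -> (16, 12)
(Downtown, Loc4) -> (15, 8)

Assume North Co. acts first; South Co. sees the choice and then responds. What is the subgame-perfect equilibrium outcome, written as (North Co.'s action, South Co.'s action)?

(Downtown, Loc1)

Work backward from South Co.'s decision.
- Uptown: BR = Loc1, leader payoff 18.
- Midtown: BR = Loc2, leader payoff 4.
- Downtown: BR = Loc1, leader payoff 20.
Among 18, 4, 20, the best is 20 at Downtown. Subgame-perfect outcome: (Downtown, Loc1) with payoffs (20, 13).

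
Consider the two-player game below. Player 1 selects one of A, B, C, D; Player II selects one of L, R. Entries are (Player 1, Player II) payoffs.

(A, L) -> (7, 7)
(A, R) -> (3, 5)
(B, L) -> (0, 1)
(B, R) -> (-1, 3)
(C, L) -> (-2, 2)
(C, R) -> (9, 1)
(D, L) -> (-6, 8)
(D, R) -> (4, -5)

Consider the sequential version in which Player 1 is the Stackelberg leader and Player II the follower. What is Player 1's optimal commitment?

A

Solve by backward induction (Player 1 leads).
- A: Player II compares 7, 5 and picks L; Player 1 would get 7.
- B: Player II compares 1, 3 and picks R; Player 1 would get -1.
- C: Player II compares 2, 1 and picks L; Player 1 would get -2.
- D: Player II compares 8, -5 and picks L; Player 1 would get -6.
Among 7, -1, -2, -6, the best is 7 at A. Subgame-perfect outcome: (A, L) with payoffs (7, 7).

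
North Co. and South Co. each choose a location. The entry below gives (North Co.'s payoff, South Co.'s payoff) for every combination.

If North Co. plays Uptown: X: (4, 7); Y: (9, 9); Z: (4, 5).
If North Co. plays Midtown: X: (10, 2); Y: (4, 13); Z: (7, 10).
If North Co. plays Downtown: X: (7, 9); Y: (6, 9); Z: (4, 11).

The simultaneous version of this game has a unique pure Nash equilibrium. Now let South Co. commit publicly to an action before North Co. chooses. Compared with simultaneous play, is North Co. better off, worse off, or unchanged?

worse off

Backward induction with South Co. moving first.
- X: North Co. compares 4, 10, 7 and picks Midtown; South Co. would get 2.
- Y: North Co. compares 9, 4, 6 and picks Uptown; South Co. would get 9.
- Z: North Co. compares 4, 7, 4 and picks Midtown; South Co. would get 10.
South Co.'s induced payoffs are 2, 9, 10, so South Co. commits to Z. Subgame-perfect outcome: (Midtown, Z) with payoffs (7, 10).
Now find the simultaneous Nash equilibrium.
North Co.'s best replies: X→Midtown; Y→Uptown; Z→Midtown.
South Co.'s best replies: Uptown→Y; Midtown→Y; Downtown→Z.
Only (Uptown, Y) has each player best-responding; Nash payoffs (9, 9).
North Co. earns 7 sequentially versus 9 at the Nash outcome: worse off.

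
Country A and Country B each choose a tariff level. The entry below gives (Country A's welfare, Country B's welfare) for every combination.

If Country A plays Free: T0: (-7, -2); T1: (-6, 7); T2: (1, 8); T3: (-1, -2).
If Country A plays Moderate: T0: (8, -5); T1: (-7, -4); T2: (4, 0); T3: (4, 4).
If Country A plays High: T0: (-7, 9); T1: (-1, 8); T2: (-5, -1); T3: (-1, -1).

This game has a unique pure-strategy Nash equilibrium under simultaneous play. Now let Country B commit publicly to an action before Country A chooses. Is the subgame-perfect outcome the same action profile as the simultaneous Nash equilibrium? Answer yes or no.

no

Work backward from Country A's decision.
- T0: BR = Moderate, leader payoff -5.
- T1: BR = High, leader payoff 8.
- T2: BR = Moderate, leader payoff 0.
- T3: BR = Moderate, leader payoff 4.
Country B's induced payoffs are -5, 8, 0, 4, so Country B commits to T1. Subgame-perfect outcome: (High, T1) with payoffs (-1, 8).
For the simultaneous game, intersect best replies.
Country A's best replies: T0→Moderate; T1→High; T2→Moderate; T3→Moderate.
Country B's best replies: Free→T2; Moderate→T3; High→T0.
The unique mutual best reply is (Moderate, T3), giving (4, 4).
Sequential outcome (High, T1) differs from the Nash profile (Moderate, T3).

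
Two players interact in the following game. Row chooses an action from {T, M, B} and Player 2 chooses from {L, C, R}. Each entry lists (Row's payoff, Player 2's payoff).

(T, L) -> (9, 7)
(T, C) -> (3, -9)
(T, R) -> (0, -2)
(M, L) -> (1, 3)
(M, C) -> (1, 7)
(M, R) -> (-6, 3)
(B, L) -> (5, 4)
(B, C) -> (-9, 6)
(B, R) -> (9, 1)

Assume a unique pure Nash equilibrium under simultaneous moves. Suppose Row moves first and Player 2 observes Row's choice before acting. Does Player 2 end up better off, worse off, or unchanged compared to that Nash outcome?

unchanged

Work backward from Player 2's decision.
- T: Player 2 compares 7, -9, -2 and picks L; Row would get 9.
- M: Player 2 compares 3, 7, 3 and picks C; Row would get 1.
- B: Player 2 compares 4, 6, 1 and picks C; Row would get -9.
Maximizing over 9, 1, -9, Row chooses T. Subgame-perfect outcome: (T, L) with payoffs (9, 7).
Now find the simultaneous Nash equilibrium.
Row's best replies: L→T; C→T; R→B.
Player 2's best replies: T→L; M→C; B→C.
Only (T, L) has each player best-responding; Nash payoffs (9, 7).
Player 2 earns 7 sequentially versus 7 at the Nash outcome: unchanged.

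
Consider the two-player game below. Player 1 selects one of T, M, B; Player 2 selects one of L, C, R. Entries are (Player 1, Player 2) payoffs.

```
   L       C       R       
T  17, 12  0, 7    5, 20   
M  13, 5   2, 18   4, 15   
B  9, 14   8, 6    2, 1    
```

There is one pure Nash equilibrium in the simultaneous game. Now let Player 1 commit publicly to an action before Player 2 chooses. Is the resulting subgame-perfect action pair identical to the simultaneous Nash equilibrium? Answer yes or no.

Solve by backward induction (Player 1 leads).
- T → Player 2 plays R (best of 12, 7, 20); Player 1 gets 5.
- M → Player 2 plays C (best of 5, 18, 15); Player 1 gets 2.
- B → Player 2 plays L (best of 14, 6, 1); Player 1 gets 9.
Maximizing over 5, 2, 9, Player 1 chooses B. Subgame-perfect outcome: (B, L) with payoffs (9, 14).
For the simultaneous game, intersect best replies.
Player 1's best replies: L→T; C→B; R→T.
Player 2's best replies: T→R; M→C; B→L.
Only (T, R) has each player best-responding; Nash payoffs (5, 20).
Sequential outcome (B, L) differs from the Nash profile (T, R).

no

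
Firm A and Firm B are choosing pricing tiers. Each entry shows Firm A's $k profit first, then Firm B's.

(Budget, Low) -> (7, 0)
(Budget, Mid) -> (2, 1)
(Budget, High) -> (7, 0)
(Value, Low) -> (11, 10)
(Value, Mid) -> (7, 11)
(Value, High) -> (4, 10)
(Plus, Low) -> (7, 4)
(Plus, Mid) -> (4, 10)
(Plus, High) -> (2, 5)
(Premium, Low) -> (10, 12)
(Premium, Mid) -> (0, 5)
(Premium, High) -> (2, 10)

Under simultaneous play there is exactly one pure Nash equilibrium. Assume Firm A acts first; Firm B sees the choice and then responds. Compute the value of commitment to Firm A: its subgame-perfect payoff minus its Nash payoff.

3

Solve by backward induction (Firm A leads).
- Budget → Firm B plays Mid (best of 0, 1, 0); Firm A gets 2.
- Value → Firm B plays Mid (best of 10, 11, 10); Firm A gets 7.
- Plus → Firm B plays Mid (best of 4, 10, 5); Firm A gets 4.
- Premium → Firm B plays Low (best of 12, 5, 10); Firm A gets 10.
Maximizing over 2, 7, 4, 10, Firm A chooses Premium. Subgame-perfect outcome: (Premium, Low) with payoffs (10, 12).
Under simultaneous play:
Firm A's best replies: Low→Value; Mid→Value; High→Budget.
Firm B's best replies: Budget→Mid; Value→Mid; Plus→Mid; Premium→Low.
Only (Value, Mid) has each player best-responding; Nash payoffs (7, 11).
Firm A's commitment gain: 10 − 7 = 3.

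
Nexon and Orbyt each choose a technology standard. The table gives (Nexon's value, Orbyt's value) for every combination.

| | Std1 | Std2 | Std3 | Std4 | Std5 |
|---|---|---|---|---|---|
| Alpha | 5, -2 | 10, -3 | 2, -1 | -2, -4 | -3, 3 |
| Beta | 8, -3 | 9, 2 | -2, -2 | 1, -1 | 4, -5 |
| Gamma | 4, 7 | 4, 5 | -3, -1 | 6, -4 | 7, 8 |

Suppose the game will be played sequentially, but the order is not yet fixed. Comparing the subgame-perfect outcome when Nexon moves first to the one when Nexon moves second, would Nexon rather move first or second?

first

If Nexon leads: Orbyt's best replies are Alpha→Std5, Beta→Std2, Gamma→Std5; Nexon's induced payoffs -3, 9, 7; outcome (Beta, Std2), payoffs (9, 2).
If Orbyt leads: Nexon's best replies are Std1→Beta, Std2→Alpha, Std3→Alpha, Std4→Gamma, Std5→Gamma; Orbyt's induced payoffs -3, -3, -1, -4, 8; outcome (Gamma, Std5), payoffs (7, 8).
Nexon gets 9 moving first and 7 moving second, so Nexon prefers to move first.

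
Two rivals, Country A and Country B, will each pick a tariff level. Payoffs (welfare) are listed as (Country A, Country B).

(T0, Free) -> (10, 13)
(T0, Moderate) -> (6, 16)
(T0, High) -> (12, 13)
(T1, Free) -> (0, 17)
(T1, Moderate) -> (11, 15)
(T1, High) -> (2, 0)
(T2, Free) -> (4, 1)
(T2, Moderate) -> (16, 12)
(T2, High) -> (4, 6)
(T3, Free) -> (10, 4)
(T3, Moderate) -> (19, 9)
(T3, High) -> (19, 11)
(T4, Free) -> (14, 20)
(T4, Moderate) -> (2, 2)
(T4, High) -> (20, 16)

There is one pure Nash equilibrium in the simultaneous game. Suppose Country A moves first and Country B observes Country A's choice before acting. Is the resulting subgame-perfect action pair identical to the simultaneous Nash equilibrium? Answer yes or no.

no

Solve by backward induction (Country A leads).
- T0: Country B compares 13, 16, 13 and picks Moderate; Country A would get 6.
- T1: Country B compares 17, 15, 0 and picks Free; Country A would get 0.
- T2: Country B compares 1, 12, 6 and picks Moderate; Country A would get 16.
- T3: Country B compares 4, 9, 11 and picks High; Country A would get 19.
- T4: Country B compares 20, 2, 16 and picks Free; Country A would get 14.
Maximizing over 6, 0, 16, 19, 14, Country A chooses T3. Subgame-perfect outcome: (T3, High) with payoffs (19, 11).
Now find the simultaneous Nash equilibrium.
Country A's best replies: Free→T4; Moderate→T3; High→T4.
Country B's best replies: T0→Moderate; T1→Free; T2→Moderate; T3→High; T4→Free.
Only (T4, Free) has each player best-responding; Nash payoffs (14, 20).
Sequential outcome (T3, High) differs from the Nash profile (T4, Free).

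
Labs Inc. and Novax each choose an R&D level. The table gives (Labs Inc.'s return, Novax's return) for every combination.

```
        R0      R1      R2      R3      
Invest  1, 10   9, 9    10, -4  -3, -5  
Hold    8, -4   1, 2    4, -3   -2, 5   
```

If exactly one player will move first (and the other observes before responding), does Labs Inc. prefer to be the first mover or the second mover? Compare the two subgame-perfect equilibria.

second

If Labs Inc. leads: Novax's best replies are Invest→R0, Hold→R3; Labs Inc.'s induced payoffs 1, -2; outcome (Invest, R0), payoffs (1, 10).
If Novax leads: Labs Inc.'s best replies are R0→Hold, R1→Invest, R2→Invest, R3→Hold; Novax's induced payoffs -4, 9, -4, 5; outcome (Invest, R1), payoffs (9, 9).
Labs Inc. gets 1 moving first and 9 moving second, so Labs Inc. prefers to move second.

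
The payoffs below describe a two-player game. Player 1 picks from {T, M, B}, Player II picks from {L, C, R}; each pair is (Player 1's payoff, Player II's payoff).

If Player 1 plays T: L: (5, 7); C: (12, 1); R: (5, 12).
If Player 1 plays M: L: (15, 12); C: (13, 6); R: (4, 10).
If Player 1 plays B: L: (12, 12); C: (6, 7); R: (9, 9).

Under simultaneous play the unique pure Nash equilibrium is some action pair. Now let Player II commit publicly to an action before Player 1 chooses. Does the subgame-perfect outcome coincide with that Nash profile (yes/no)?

yes

Backward induction with Player II moving first.
- L → Player 1 plays M (best of 5, 15, 12); Player II gets 12.
- C → Player 1 plays M (best of 12, 13, 6); Player II gets 6.
- R → Player 1 plays B (best of 5, 4, 9); Player II gets 9.
Player II's induced payoffs are 12, 6, 9, so Player II commits to L. Subgame-perfect outcome: (M, L) with payoffs (15, 12).
Under simultaneous play:
Player 1's best replies: L→M; C→M; R→B.
Player II's best replies: T→R; M→L; B→L.
Only (M, L) has each player best-responding; Nash payoffs (15, 12).
Sequential outcome (M, L) coincides with the Nash profile (M, L).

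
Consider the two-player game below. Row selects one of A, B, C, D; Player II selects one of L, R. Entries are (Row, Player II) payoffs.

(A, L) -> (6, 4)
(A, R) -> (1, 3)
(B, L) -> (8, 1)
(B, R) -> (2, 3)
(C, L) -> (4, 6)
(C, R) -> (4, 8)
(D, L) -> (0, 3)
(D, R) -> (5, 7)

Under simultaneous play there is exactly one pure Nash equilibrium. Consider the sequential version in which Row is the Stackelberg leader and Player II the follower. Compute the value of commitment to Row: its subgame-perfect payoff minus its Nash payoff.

Backward induction with Row moving first.
- A: BR = L, leader payoff 6.
- B: BR = R, leader payoff 2.
- C: BR = R, leader payoff 4.
- D: BR = R, leader payoff 5.
Among 6, 2, 4, 5, the best is 6 at A. Subgame-perfect outcome: (A, L) with payoffs (6, 4).
Now find the simultaneous Nash equilibrium.
Row's best replies: L→B; R→D.
Player II's best replies: A→L; B→R; C→R; D→R.
Only (D, R) has each player best-responding; Nash payoffs (5, 7).
Row's commitment gain: 6 − 5 = 1.

1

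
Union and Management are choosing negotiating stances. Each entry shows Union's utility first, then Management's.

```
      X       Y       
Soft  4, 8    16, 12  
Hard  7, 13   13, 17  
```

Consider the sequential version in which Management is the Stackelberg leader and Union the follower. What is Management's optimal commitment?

Backward induction with Management moving first.
- X → Union plays Hard (best of 4, 7); Management gets 13.
- Y → Union plays Soft (best of 16, 13); Management gets 12.
Management's induced payoffs are 13, 12, so Management commits to X. Subgame-perfect outcome: (Hard, X) with payoffs (7, 13).

X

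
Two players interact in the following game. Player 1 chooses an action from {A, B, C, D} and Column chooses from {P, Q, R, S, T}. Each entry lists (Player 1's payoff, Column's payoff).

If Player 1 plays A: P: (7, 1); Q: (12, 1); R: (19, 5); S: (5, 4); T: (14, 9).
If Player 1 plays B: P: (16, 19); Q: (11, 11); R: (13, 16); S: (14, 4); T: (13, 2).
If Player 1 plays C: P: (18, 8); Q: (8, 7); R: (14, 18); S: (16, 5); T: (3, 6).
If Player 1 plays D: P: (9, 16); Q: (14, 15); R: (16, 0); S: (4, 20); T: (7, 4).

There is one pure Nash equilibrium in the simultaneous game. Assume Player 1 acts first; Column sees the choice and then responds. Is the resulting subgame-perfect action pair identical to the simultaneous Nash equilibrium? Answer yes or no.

no

Work backward from Column's decision.
- A: BR = T, leader payoff 14.
- B: BR = P, leader payoff 16.
- C: BR = R, leader payoff 14.
- D: BR = S, leader payoff 4.
Among 14, 16, 14, 4, the best is 16 at B. Subgame-perfect outcome: (B, P) with payoffs (16, 19).
Under simultaneous play:
Player 1's best replies: P→C; Q→D; R→A; S→C; T→A.
Column's best replies: A→T; B→P; C→R; D→S.
The unique mutual best reply is (A, T), giving (14, 9).
Sequential outcome (B, P) differs from the Nash profile (A, T).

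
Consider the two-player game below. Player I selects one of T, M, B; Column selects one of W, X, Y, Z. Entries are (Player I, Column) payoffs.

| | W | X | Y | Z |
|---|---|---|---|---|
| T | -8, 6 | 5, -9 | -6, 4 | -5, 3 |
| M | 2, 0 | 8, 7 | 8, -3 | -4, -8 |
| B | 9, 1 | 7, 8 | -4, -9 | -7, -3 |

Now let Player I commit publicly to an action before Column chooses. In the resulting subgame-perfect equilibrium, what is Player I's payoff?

Column best-responds to each possible Player I move:
- T: Column compares 6, -9, 4, 3 and picks W; Player I would get -8.
- M: Column compares 0, 7, -3, -8 and picks X; Player I would get 8.
- B: Column compares 1, 8, -9, -3 and picks X; Player I would get 7.
Player I's induced payoffs are -8, 8, 7, so Player I commits to M. Subgame-perfect outcome: (M, X) with payoffs (8, 7).

8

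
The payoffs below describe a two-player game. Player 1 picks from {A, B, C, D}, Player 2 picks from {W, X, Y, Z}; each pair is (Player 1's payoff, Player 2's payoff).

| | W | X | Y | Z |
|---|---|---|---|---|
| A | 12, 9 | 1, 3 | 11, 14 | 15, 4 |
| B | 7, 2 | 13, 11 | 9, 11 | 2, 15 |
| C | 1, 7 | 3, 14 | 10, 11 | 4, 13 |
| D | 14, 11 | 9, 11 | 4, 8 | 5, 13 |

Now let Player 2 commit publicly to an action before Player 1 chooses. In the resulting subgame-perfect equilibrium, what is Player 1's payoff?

11

Player 1 best-responds to each possible Player 2 move:
- W: BR = D, leader payoff 11.
- X: BR = B, leader payoff 11.
- Y: BR = A, leader payoff 14.
- Z: BR = A, leader payoff 4.
Maximizing over 11, 11, 14, 4, Player 2 chooses Y. Subgame-perfect outcome: (A, Y) with payoffs (11, 14).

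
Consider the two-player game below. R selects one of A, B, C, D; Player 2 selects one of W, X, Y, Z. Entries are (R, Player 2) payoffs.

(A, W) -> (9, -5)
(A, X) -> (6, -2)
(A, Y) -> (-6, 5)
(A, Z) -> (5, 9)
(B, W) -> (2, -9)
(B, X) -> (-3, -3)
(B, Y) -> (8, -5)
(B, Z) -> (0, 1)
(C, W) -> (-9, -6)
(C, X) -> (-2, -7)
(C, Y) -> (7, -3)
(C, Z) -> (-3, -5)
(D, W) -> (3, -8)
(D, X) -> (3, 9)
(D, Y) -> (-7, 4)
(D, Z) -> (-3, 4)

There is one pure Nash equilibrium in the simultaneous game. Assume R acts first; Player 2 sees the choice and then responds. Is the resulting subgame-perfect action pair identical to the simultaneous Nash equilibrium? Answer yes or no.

no

Solve by backward induction (R leads).
- A → Player 2 plays Z (best of -5, -2, 5, 9); R gets 5.
- B → Player 2 plays Z (best of -9, -3, -5, 1); R gets 0.
- C → Player 2 plays Y (best of -6, -7, -3, -5); R gets 7.
- D → Player 2 plays X (best of -8, 9, 4, 4); R gets 3.
Among 5, 0, 7, 3, the best is 7 at C. Subgame-perfect outcome: (C, Y) with payoffs (7, -3).
Now find the simultaneous Nash equilibrium.
R's best replies: W→A; X→A; Y→B; Z→A.
Player 2's best replies: A→Z; B→Z; C→Y; D→X.
Only (A, Z) has each player best-responding; Nash payoffs (5, 9).
Sequential outcome (C, Y) differs from the Nash profile (A, Z).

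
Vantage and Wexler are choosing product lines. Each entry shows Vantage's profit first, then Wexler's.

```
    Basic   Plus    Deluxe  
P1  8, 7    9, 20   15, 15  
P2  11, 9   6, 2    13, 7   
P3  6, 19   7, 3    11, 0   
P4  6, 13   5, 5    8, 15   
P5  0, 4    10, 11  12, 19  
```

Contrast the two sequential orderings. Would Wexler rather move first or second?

If Vantage leads: Wexler's best replies are P1→Plus, P2→Basic, P3→Basic, P4→Deluxe, P5→Deluxe; Vantage's induced payoffs 9, 11, 6, 8, 12; outcome (P5, Deluxe), payoffs (12, 19).
If Wexler leads: Vantage's best replies are Basic→P2, Plus→P5, Deluxe→P1; Wexler's induced payoffs 9, 11, 15; outcome (P1, Deluxe), payoffs (15, 15).
Wexler gets 15 moving first and 19 moving second, so Wexler prefers to move second.

second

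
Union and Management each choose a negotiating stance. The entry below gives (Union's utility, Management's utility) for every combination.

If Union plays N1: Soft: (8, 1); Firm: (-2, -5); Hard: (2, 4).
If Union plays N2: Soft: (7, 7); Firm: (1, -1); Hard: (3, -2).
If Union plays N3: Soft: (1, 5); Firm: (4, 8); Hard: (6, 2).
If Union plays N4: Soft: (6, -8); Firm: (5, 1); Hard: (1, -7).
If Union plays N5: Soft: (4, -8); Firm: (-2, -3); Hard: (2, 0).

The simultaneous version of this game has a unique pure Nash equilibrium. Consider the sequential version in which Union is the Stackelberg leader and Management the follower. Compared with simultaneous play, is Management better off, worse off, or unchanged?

Management best-responds to each possible Union move:
- N1: Management compares 1, -5, 4 and picks Hard; Union would get 2.
- N2: Management compares 7, -1, -2 and picks Soft; Union would get 7.
- N3: Management compares 5, 8, 2 and picks Firm; Union would get 4.
- N4: Management compares -8, 1, -7 and picks Firm; Union would get 5.
- N5: Management compares -8, -3, 0 and picks Hard; Union would get 2.
Among 2, 7, 4, 5, 2, the best is 7 at N2. Subgame-perfect outcome: (N2, Soft) with payoffs (7, 7).
Now find the simultaneous Nash equilibrium.
Union's best replies: Soft→N1; Firm→N4; Hard→N3.
Management's best replies: N1→Hard; N2→Soft; N3→Firm; N4→Firm; N5→Hard.
Only (N4, Firm) has each player best-responding; Nash payoffs (5, 1).
Management earns 7 sequentially versus 1 at the Nash outcome: better off.

better off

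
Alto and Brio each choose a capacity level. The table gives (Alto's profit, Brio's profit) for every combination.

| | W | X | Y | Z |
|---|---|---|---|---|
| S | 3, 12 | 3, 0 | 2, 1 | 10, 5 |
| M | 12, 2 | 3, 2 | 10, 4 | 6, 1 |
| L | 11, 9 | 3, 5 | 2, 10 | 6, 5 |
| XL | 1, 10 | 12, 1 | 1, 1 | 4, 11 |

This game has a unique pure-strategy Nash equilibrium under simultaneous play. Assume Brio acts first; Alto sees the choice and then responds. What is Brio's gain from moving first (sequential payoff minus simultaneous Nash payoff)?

Alto best-responds to each possible Brio move:
- W → Alto plays M (best of 3, 12, 11, 1); Brio gets 2.
- X → Alto plays XL (best of 3, 3, 3, 12); Brio gets 1.
- Y → Alto plays M (best of 2, 10, 2, 1); Brio gets 4.
- Z → Alto plays S (best of 10, 6, 6, 4); Brio gets 5.
Maximizing over 2, 1, 4, 5, Brio chooses Z. Subgame-perfect outcome: (S, Z) with payoffs (10, 5).
Under simultaneous play:
Alto's best replies: W→M; X→XL; Y→M; Z→S.
Brio's best replies: S→W; M→Y; L→Y; XL→Z.
The unique mutual best reply is (M, Y), giving (10, 4).
Brio's commitment gain: 5 − 4 = 1.

1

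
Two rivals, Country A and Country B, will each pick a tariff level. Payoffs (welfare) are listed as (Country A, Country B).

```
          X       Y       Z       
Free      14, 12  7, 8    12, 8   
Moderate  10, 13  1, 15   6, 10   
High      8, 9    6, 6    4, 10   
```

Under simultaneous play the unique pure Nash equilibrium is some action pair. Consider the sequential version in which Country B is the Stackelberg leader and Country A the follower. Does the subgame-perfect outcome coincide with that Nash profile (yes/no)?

yes

Solve by backward induction (Country B leads).
- X → Country A plays Free (best of 14, 10, 8); Country B gets 12.
- Y → Country A plays Free (best of 7, 1, 6); Country B gets 8.
- Z → Country A plays Free (best of 12, 6, 4); Country B gets 8.
Among 12, 8, 8, the best is 12 at X. Subgame-perfect outcome: (Free, X) with payoffs (14, 12).
Now find the simultaneous Nash equilibrium.
Country A's best replies: X→Free; Y→Free; Z→Free.
Country B's best replies: Free→X; Moderate→Y; High→Z.
The unique mutual best reply is (Free, X), giving (14, 12).
Sequential outcome (Free, X) coincides with the Nash profile (Free, X).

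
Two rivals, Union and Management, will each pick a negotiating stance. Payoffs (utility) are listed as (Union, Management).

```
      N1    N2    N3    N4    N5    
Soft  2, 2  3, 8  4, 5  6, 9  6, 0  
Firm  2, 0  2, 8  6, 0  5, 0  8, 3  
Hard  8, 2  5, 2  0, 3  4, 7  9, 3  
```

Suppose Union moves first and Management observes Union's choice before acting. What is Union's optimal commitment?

Backward induction with Union moving first.
- Soft: BR = N4, leader payoff 6.
- Firm: BR = N2, leader payoff 2.
- Hard: BR = N4, leader payoff 4.
Maximizing over 6, 2, 4, Union chooses Soft. Subgame-perfect outcome: (Soft, N4) with payoffs (6, 9).

Soft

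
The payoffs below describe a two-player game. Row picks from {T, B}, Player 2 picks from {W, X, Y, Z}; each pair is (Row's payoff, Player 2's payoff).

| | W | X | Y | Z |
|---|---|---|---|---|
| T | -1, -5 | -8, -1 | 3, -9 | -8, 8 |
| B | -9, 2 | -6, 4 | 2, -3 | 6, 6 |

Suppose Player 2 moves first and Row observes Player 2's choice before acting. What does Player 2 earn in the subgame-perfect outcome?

Solve by backward induction (Player 2 leads).
- W: Row compares -1, -9 and picks T; Player 2 would get -5.
- X: Row compares -8, -6 and picks B; Player 2 would get 4.
- Y: Row compares 3, 2 and picks T; Player 2 would get -9.
- Z: Row compares -8, 6 and picks B; Player 2 would get 6.
Among -5, 4, -9, 6, the best is 6 at Z. Subgame-perfect outcome: (B, Z) with payoffs (6, 6).

6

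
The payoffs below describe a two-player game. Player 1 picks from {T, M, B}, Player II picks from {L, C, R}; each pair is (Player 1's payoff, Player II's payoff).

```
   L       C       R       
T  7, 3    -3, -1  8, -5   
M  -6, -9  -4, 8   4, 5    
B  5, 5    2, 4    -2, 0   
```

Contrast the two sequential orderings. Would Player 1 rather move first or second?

first

If Player 1 leads: Player II's best replies are T→L, M→C, B→L; Player 1's induced payoffs 7, -4, 5; outcome (T, L), payoffs (7, 3).
If Player II leads: Player 1's best replies are L→T, C→B, R→T; Player II's induced payoffs 3, 4, -5; outcome (B, C), payoffs (2, 4).
Player 1 gets 7 moving first and 2 moving second, so Player 1 prefers to move first.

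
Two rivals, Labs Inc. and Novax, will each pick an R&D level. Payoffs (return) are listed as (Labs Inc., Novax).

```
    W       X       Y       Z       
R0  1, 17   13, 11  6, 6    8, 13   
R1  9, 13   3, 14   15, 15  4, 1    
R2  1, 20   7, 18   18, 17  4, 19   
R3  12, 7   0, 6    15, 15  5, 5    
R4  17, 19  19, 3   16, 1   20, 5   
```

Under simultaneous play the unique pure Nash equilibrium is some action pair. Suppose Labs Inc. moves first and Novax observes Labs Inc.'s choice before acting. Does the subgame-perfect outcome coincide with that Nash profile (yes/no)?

yes

Work backward from Novax's decision.
- R0: Novax compares 17, 11, 6, 13 and picks W; Labs Inc. would get 1.
- R1: Novax compares 13, 14, 15, 1 and picks Y; Labs Inc. would get 15.
- R2: Novax compares 20, 18, 17, 19 and picks W; Labs Inc. would get 1.
- R3: Novax compares 7, 6, 15, 5 and picks Y; Labs Inc. would get 15.
- R4: Novax compares 19, 3, 1, 5 and picks W; Labs Inc. would get 17.
Among 1, 15, 1, 15, 17, the best is 17 at R4. Subgame-perfect outcome: (R4, W) with payoffs (17, 19).
Now find the simultaneous Nash equilibrium.
Labs Inc.'s best replies: W→R4; X→R4; Y→R2; Z→R4.
Novax's best replies: R0→W; R1→Y; R2→W; R3→Y; R4→W.
The unique mutual best reply is (R4, W), giving (17, 19).
Sequential outcome (R4, W) coincides with the Nash profile (R4, W).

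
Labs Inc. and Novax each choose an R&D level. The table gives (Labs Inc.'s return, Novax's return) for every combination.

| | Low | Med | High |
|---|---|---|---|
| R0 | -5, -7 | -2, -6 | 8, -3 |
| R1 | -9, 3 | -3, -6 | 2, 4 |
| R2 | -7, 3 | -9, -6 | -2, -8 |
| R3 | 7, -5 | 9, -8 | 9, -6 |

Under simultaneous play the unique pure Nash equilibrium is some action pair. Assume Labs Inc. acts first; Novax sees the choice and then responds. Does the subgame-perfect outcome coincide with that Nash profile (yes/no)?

no

Novax best-responds to each possible Labs Inc. move:
- R0: Novax compares -7, -6, -3 and picks High; Labs Inc. would get 8.
- R1: Novax compares 3, -6, 4 and picks High; Labs Inc. would get 2.
- R2: Novax compares 3, -6, -8 and picks Low; Labs Inc. would get -7.
- R3: Novax compares -5, -8, -6 and picks Low; Labs Inc. would get 7.
Among 8, 2, -7, 7, the best is 8 at R0. Subgame-perfect outcome: (R0, High) with payoffs (8, -3).
Now find the simultaneous Nash equilibrium.
Labs Inc.'s best replies: Low→R3; Med→R3; High→R3.
Novax's best replies: R0→High; R1→High; R2→Low; R3→Low.
The unique mutual best reply is (R3, Low), giving (7, -5).
Sequential outcome (R0, High) differs from the Nash profile (R3, Low).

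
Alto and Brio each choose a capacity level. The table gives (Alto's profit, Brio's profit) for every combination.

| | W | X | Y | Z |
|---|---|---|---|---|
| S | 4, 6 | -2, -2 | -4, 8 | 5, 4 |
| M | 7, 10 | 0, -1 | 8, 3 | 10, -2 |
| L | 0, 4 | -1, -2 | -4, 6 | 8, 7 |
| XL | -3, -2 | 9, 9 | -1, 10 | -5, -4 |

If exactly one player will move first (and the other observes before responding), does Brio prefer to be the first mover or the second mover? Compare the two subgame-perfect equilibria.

If Alto leads: Brio's best replies are S→Y, M→W, L→Z, XL→Y; Alto's induced payoffs -4, 7, 8, -1; outcome (L, Z), payoffs (8, 7).
If Brio leads: Alto's best replies are W→M, X→XL, Y→M, Z→M; Brio's induced payoffs 10, 9, 3, -2; outcome (M, W), payoffs (7, 10).
Brio gets 10 moving first and 7 moving second, so Brio prefers to move first.

first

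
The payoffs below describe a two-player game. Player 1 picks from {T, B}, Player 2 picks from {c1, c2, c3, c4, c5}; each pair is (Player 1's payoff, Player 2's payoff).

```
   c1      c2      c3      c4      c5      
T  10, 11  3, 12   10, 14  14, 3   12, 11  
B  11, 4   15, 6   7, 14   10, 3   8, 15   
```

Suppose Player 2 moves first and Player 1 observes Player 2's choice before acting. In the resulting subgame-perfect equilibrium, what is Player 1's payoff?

Solve by backward induction (Player 2 leads).
- c1: Player 1 compares 10, 11 and picks B; Player 2 would get 4.
- c2: Player 1 compares 3, 15 and picks B; Player 2 would get 6.
- c3: Player 1 compares 10, 7 and picks T; Player 2 would get 14.
- c4: Player 1 compares 14, 10 and picks T; Player 2 would get 3.
- c5: Player 1 compares 12, 8 and picks T; Player 2 would get 11.
Maximizing over 4, 6, 14, 3, 11, Player 2 chooses c3. Subgame-perfect outcome: (T, c3) with payoffs (10, 14).

10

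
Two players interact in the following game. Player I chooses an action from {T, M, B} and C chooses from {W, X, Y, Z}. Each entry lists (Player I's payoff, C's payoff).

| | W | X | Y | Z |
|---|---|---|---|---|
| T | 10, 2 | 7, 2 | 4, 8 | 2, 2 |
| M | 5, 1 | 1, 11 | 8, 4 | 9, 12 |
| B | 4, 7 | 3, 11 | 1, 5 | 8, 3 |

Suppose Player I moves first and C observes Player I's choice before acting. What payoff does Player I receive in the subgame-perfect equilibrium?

9

Solve by backward induction (Player I leads).
- T: C compares 2, 2, 8, 2 and picks Y; Player I would get 4.
- M: C compares 1, 11, 4, 12 and picks Z; Player I would get 9.
- B: C compares 7, 11, 5, 3 and picks X; Player I would get 3.
Player I's induced payoffs are 4, 9, 3, so Player I commits to M. Subgame-perfect outcome: (M, Z) with payoffs (9, 12).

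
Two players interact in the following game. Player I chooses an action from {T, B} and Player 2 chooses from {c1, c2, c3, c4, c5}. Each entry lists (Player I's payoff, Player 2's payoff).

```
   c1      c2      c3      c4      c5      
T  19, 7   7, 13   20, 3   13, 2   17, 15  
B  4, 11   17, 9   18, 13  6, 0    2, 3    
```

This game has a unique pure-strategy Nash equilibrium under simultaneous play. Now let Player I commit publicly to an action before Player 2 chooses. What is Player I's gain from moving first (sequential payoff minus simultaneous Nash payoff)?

1

Player 2 best-responds to each possible Player I move:
- T → Player 2 plays c5 (best of 7, 13, 3, 2, 15); Player I gets 17.
- B → Player 2 plays c3 (best of 11, 9, 13, 0, 3); Player I gets 18.
Player I's induced payoffs are 17, 18, so Player I commits to B. Subgame-perfect outcome: (B, c3) with payoffs (18, 13).
Now find the simultaneous Nash equilibrium.
Player I's best replies: c1→T; c2→B; c3→T; c4→T; c5→T.
Player 2's best replies: T→c5; B→c3.
The unique mutual best reply is (T, c5), giving (17, 15).
Player I's commitment gain: 18 − 17 = 1.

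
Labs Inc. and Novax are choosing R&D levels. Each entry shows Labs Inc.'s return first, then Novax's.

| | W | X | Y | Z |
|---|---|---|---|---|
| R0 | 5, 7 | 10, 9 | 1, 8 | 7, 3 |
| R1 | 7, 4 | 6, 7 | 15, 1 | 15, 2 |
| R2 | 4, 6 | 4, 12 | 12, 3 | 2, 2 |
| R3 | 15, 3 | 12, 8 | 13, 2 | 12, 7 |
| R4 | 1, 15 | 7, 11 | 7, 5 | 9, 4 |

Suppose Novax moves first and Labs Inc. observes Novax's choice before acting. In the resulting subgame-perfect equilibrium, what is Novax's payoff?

8

Backward induction with Novax moving first.
- W: Labs Inc. compares 5, 7, 4, 15, 1 and picks R3; Novax would get 3.
- X: Labs Inc. compares 10, 6, 4, 12, 7 and picks R3; Novax would get 8.
- Y: Labs Inc. compares 1, 15, 12, 13, 7 and picks R1; Novax would get 1.
- Z: Labs Inc. compares 7, 15, 2, 12, 9 and picks R1; Novax would get 2.
Among 3, 8, 1, 2, the best is 8 at X. Subgame-perfect outcome: (R3, X) with payoffs (12, 8).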